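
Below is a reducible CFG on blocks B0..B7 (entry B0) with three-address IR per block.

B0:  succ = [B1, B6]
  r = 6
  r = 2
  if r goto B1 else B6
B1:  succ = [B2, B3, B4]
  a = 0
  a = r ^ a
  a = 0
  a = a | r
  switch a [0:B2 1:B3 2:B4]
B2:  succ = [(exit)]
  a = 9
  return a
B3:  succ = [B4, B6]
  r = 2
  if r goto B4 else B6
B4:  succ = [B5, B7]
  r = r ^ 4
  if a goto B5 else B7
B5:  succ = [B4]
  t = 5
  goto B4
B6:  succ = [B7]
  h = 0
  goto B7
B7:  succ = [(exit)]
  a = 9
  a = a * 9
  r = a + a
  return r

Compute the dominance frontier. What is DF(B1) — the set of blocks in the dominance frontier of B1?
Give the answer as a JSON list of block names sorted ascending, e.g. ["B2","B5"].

idom tree: B1←B0 B2←B1 B3←B1 B4←B1 B5←B4 B6←B0 B7←B0
Dom∩ at merges:
  B4: preds {B1,B3,B5}: {B0,B1} ∩ {B0,B1,B3} ∩ {B0,B1,B4,B5} = {B0,B1}; idom=B1
  B6: preds {B0,B3}: {B0} ∩ {B0,B1,B3} = {B0}; idom=B0
  B7: preds {B4,B6}: {B0,B1,B4} ∩ {B0,B6} = {B0}; idom=B0

DF derivation:
  B4←B1: walk · to B1
  B4←B3: walk B3 to B1
  B4←B5: walk B5→B4 to B1
  B6←B0: walk · to B0
  B6←B3: walk B3→B1 to B0
  B7←B4: walk B4→B1 to B0
  B7←B6: walk B6 to B0
  B0 → ∅
  B1 → {B6,B7}
  B2 → ∅
  B3 → {B4,B6}
  B4 → {B4,B7}
  B5 → {B4}
  B6 → {B7}
  B7 → ∅

DF(B1) = ["B6", "B7"]

Answer: ["B6", "B7"]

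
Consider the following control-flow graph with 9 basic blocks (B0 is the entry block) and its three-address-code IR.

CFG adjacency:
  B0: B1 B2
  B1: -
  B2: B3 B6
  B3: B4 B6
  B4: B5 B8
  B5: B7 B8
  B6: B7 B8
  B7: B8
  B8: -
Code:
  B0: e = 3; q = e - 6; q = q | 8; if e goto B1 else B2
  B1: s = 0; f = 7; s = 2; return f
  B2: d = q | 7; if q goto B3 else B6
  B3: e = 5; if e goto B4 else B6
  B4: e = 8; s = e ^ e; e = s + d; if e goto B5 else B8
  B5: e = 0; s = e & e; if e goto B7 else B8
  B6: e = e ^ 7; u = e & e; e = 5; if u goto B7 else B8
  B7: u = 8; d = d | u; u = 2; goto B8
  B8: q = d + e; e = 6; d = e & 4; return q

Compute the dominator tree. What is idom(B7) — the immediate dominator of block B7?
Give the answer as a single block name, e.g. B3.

idom tree: B1←B0 B2←B0 B3←B2 B4←B3 B5←B4 B6←B2 B7←B2 B8←B2
Join-block Dom:
  B6: preds {B2,B3}: {B0,B2} ∩ {B0,B2,B3} = {B0,B2}; idom=B2
  B7: preds {B5,B6}: {B0,B2,B3,B4,B5} ∩ {B0,B2,B6} = {B0,B2}; idom=B2
  B8: preds {B4,B5,B6,B7}: {B0,B2,B3,B4} ∩ {B0,B2,B3,B4,B5} ∩ {B0,B2,B6} ∩ {B0,B2,B7} = {B0,B2}; idom=B2

idom(B7) = B2

Answer: B2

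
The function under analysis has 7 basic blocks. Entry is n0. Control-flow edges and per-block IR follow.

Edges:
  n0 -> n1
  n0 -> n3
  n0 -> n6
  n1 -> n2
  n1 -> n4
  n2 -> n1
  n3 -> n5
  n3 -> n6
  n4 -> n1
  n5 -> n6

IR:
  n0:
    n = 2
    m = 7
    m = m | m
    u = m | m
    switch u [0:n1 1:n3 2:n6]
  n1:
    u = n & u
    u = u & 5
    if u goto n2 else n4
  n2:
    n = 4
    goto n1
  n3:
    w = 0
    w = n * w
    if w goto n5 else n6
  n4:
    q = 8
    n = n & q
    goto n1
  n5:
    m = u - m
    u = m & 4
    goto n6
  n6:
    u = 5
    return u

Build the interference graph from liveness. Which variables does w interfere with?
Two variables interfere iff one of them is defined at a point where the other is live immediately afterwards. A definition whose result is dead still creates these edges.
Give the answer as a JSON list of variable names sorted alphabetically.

Answer: ["m", "n", "u"]

Analysis:
Block summaries:
  n0: {m,n,u} / ∅
  n1: {u} / {n,u}
  n2: {n} / ∅
  n3: {w} / {n}
  n4: {n,q} / {n}
  n5: {m,u} / {m,u}
  n6: {u} / ∅

Live sets:
  n0 li=∅ lo={m,n,u}
  n1 li={n,u} lo={n,u}
  n2 li={u} lo={n,u}
  n3 li={m,n,u} lo={m,u}
  n4 li={n,u} lo={n,u}
  n5 li={m,u} lo=∅
  n6 li=∅ lo=∅

Interfere edges:
  m↔{n,u,w}
  n↔{m,q,u,w}
  q↔{n,u}
  u↔{m,n,q,w}
  w↔{m,n,u}

N(w) = ["m", "n", "u"]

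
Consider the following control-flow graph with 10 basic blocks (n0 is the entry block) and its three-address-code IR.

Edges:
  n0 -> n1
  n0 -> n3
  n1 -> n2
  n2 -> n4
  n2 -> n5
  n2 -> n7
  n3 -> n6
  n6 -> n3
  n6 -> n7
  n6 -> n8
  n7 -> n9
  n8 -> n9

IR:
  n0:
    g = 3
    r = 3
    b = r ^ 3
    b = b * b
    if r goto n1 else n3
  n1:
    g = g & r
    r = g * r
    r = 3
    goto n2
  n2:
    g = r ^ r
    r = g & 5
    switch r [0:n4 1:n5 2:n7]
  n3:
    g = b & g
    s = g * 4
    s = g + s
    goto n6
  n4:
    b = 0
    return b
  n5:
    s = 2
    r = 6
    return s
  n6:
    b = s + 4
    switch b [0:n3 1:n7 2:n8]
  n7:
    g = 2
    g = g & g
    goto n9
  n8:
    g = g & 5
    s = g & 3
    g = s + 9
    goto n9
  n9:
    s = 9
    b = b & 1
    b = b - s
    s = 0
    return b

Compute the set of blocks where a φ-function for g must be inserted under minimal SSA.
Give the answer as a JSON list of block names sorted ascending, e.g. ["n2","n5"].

Answer: ["n3", "n7", "n9"]

Derivation:
idom tree: n1←n0 n2←n1 n3←n0 n4←n2 n5←n2 n6←n3 n7←n0 n8←n6 n9←n0
Join-block Dom:
  n3: preds {n0,n6}: {n0} ∩ {n0,n3,n6} = {n0}; idom=n0
  n7: preds {n2,n6}: {n0,n1,n2} ∩ {n0,n3,n6} = {n0}; idom=n0
  n9: preds {n7,n8}: {n0,n7} ∩ {n0,n3,n6,n8} = {n0}; idom=n0

DF derivation:
  join n3 pred n0: · stop@n0
  join n3 pred n6: n6→n3 stop@n0
  join n7 pred n2: n2→n1 stop@n0
  join n7 pred n6: n6→n3 stop@n0
  join n9 pred n7: n7 stop@n0
  join n9 pred n8: n8→n6→n3 stop@n0
  n0 → ∅
  n1 → {n7}
  n2 → {n7}
  n3 → {n3,n7,n9}
  n4 → ∅
  n5 → ∅
  n6 → {n3,n7,n9}
  n7 → {n9}
  n8 → {n9}
  n9 → ∅

φ for g: defs {n0,n1,n2,n3,n7,n8}
  DF⁺ = {n3,n7,n9}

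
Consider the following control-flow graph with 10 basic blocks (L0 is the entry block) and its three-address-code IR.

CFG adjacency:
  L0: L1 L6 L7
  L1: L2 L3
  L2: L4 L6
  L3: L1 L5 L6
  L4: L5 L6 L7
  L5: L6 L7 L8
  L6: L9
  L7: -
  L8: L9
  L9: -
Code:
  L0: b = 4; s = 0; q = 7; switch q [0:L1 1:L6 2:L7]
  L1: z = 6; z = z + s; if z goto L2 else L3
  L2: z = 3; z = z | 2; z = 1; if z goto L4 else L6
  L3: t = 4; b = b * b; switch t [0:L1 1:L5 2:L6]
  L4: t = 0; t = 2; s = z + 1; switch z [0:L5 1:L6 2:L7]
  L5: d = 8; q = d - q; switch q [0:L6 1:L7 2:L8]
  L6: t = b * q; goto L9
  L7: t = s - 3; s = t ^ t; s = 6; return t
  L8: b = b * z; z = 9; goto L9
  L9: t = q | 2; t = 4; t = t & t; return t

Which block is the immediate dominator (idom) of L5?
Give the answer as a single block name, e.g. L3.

idom tree: L1←L0 L2←L1 L3←L1 L4←L2 L5←L1 L6←L0 L7←L0 L8←L5 L9←L0
Dom at joins:
  L1: preds {L0,L3}: {L0} ∩ {L0,L1,L3} = {L0}; idom=L0
  L5: preds {L3,L4}: {L0,L1,L3} ∩ {L0,L1,L2,L4} = {L0,L1}; idom=L1
  L6: preds {L0,L2,L3,L4,L5}: {L0} ∩ {L0,L1,L2} ∩ {L0,L1,L3} ∩ {L0,L1,L2,L4} ∩ {L0,L1,L5} = {L0}; idom=L0
  L7: preds {L0,L4,L5}: {L0} ∩ {L0,L1,L2,L4} ∩ {L0,L1,L5} = {L0}; idom=L0
  L9: preds {L6,L8}: {L0,L6} ∩ {L0,L1,L5,L8} = {L0}; idom=L0

idom(L5) = L1

Answer: L1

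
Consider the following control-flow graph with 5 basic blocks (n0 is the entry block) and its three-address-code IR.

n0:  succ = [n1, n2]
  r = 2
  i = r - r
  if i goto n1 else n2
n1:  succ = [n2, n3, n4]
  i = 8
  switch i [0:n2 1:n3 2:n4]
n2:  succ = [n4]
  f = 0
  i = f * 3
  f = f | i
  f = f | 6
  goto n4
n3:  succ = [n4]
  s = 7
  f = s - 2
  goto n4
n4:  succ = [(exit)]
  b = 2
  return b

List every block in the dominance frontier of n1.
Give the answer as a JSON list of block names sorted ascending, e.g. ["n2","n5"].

idom tree: n1←n0 n2←n0 n3←n1 n4←n0
Dom∩ at merges:
  n2: preds {n0,n1}: {n0} ∩ {n0,n1} = {n0}; idom=n0
  n4: preds {n1,n2,n3}: {n0,n1} ∩ {n0,n2} ∩ {n0,n1,n3} = {n0}; idom=n0

DF walk-up:
  n2←n0: walk · to n0
  n2←n1: walk n1 to n0
  n4←n1: walk n1 to n0
  n4←n2: walk n2 to n0
  n4←n3: walk n3→n1 to n0
  n0 → ∅
  n1 → {n2,n4}
  n2 → {n4}
  n3 → {n4}
  n4 → ∅

DF(n1) = ["n2", "n4"]

Answer: ["n2", "n4"]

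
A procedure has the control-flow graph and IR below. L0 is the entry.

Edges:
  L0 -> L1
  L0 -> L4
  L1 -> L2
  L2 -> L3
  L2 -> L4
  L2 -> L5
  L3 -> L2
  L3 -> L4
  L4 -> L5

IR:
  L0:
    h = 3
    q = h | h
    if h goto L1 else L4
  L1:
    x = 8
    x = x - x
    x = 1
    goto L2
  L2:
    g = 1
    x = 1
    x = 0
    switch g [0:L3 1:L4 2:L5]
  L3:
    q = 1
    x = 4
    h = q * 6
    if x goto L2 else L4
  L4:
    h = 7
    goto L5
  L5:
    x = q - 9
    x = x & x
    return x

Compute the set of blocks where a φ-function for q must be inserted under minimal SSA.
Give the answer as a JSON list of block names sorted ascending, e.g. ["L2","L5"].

Answer: ["L2", "L4", "L5"]

Derivation:
idom tree: L1←L0 L2←L1 L3←L2 L4←L0 L5←L0
Dom∩ at merges:
  L2: preds {L1,L3}: {L0,L1} ∩ {L0,L1,L2,L3} = {L0,L1}; idom=L1
  L4: preds {L0,L2,L3}: {L0} ∩ {L0,L1,L2} ∩ {L0,L1,L2,L3} = {L0}; idom=L0
  L5: preds {L2,L4}: {L0,L1,L2} ∩ {L0,L4} = {L0}; idom=L0

DF walk-up:
  L2←L1: walk · to L1
  L2←L3: walk L3→L2 to L1
  L4←L0: walk · to L0
  L4←L2: walk L2→L1 to L0
  L4←L3: walk L3→L2→L1 to L0
  L5←L2: walk L2→L1 to L0
  L5←L4: walk L4 to L0
  L0: DF=∅
  L1: DF={L4,L5}
  L2: DF={L2,L4,L5}
  L3: DF={L2,L4}
  L4: DF={L5}
  L5: DF=∅

φ for q: defs {L0,L3}
  DF⁺ = {L2,L4,L5}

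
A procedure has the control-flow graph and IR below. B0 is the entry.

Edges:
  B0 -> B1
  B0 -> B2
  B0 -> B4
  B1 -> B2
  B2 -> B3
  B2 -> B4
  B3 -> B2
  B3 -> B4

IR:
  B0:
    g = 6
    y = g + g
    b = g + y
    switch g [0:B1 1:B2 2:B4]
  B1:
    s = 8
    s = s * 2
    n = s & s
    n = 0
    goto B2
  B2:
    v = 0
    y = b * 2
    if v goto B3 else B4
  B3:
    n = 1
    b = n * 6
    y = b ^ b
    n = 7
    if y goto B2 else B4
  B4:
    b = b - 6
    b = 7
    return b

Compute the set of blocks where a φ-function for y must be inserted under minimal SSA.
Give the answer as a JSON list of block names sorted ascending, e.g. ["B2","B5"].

Answer: ["B2", "B4"]

Derivation:
idom tree: B1←B0 B2←B0 B3←B2 B4←B0
Dom∩ at merges:
  B2: preds {B0,B1,B3}: {B0} ∩ {B0,B1} ∩ {B0,B2,B3} = {B0}; idom=B0
  B4: preds {B0,B2,B3}: {B0} ∩ {B0,B2} ∩ {B0,B2,B3} = {B0}; idom=B0

Frontier:
  B2←B0: walk · to B0
  B2←B1: walk B1 to B0
  B2←B3: walk B3→B2 to B0
  B4←B0: walk · to B0
  B4←B2: walk B2 to B0
  B4←B3: walk B3→B2 to B0
  B0 → ∅
  B1 → {B2}
  B2 → {B2,B4}
  B3 → {B2,B4}
  B4 → ∅

φ for y: defs {B0,B2,B3}
  DF⁺ = {B2,B4}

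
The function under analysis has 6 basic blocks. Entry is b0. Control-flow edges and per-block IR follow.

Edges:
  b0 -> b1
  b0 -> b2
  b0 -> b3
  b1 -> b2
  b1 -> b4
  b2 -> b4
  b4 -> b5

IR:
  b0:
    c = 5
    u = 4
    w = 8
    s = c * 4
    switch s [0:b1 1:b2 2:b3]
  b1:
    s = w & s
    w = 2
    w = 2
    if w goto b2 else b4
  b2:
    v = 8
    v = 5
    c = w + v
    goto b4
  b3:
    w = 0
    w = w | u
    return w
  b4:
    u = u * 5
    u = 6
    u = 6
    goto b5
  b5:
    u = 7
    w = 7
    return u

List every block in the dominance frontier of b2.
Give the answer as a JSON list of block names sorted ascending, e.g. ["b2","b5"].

idom tree: b1←b0 b2←b0 b3←b0 b4←b0 b5←b4
Dom∩ at merges:
  b2: preds {b0,b1}: {b0} ∩ {b0,b1} = {b0}; idom=b0
  b4: preds {b1,b2}: {b0,b1} ∩ {b0,b2} = {b0}; idom=b0

Frontier:
  b2←b0: walk · to b0
  b2←b1: walk b1 to b0
  b4←b1: walk b1 to b0
  b4←b2: walk b2 to b0
  DF(b0)=∅
  DF(b1)={b2,b4}
  DF(b2)={b4}
  DF(b3)=∅
  DF(b4)=∅
  DF(b5)=∅

DF(b2) = ["b4"]

Answer: ["b4"]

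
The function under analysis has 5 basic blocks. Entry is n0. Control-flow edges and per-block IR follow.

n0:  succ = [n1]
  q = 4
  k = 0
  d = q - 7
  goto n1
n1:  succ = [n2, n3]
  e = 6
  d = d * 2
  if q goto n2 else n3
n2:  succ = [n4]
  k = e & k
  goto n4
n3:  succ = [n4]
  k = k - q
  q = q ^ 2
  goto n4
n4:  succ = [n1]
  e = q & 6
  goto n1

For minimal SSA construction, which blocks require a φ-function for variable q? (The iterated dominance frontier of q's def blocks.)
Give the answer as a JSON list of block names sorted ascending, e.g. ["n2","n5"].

Answer: ["n1", "n4"]

Derivation:
idom tree: n1←n0 n2←n1 n3←n1 n4←n1
Join-block Dom:
  n1: preds {n0,n4}: {n0} ∩ {n0,n1,n4} = {n0}; idom=n0
  n4: preds {n2,n3}: {n0,n1,n2} ∩ {n0,n1,n3} = {n0,n1}; idom=n1

Frontier:
  join n1 pred n0: · stop@n0
  join n1 pred n4: n4→n1 stop@n0
  join n4 pred n2: n2 stop@n1
  join n4 pred n3: n3 stop@n1
  n0 → ∅
  n1 → {n1}
  n2 → {n4}
  n3 → {n4}
  n4 → {n1}

φ for q: defs {n0,n3}
  DF⁺ = {n1,n4}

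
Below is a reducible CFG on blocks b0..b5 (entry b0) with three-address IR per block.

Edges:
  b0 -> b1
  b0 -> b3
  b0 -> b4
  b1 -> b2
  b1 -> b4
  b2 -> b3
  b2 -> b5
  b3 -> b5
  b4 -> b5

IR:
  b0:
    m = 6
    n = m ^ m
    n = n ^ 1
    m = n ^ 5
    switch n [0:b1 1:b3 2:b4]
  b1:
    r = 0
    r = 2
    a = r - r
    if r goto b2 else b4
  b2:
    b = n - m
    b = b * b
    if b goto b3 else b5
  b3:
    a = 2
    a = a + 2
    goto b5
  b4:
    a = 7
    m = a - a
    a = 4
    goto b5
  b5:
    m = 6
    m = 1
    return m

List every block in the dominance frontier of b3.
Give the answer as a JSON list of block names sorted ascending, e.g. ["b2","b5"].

Answer: ["b5"]

Derivation:
idom tree: b1←b0 b2←b1 b3←b0 b4←b0 b5←b0
Dom at joins:
  b3: preds {b0,b2}: {b0} ∩ {b0,b1,b2} = {b0}; idom=b0
  b4: preds {b0,b1}: {b0} ∩ {b0,b1} = {b0}; idom=b0
  b5: preds {b2,b3,b4}: {b0,b1,b2} ∩ {b0,b3} ∩ {b0,b4} = {b0}; idom=b0

DF walk-up:
  b3←b0: walk · to b0
  b3←b2: walk b2→b1 to b0
  b4←b0: walk · to b0
  b4←b1: walk b1 to b0
  b5←b2: walk b2→b1 to b0
  b5←b3: walk b3 to b0
  b5←b4: walk b4 to b0
  DF(b0)=∅
  DF(b1)={b3,b4,b5}
  DF(b2)={b3,b5}
  DF(b3)={b5}
  DF(b4)={b5}
  DF(b5)=∅

DF(b3) = ["b5"]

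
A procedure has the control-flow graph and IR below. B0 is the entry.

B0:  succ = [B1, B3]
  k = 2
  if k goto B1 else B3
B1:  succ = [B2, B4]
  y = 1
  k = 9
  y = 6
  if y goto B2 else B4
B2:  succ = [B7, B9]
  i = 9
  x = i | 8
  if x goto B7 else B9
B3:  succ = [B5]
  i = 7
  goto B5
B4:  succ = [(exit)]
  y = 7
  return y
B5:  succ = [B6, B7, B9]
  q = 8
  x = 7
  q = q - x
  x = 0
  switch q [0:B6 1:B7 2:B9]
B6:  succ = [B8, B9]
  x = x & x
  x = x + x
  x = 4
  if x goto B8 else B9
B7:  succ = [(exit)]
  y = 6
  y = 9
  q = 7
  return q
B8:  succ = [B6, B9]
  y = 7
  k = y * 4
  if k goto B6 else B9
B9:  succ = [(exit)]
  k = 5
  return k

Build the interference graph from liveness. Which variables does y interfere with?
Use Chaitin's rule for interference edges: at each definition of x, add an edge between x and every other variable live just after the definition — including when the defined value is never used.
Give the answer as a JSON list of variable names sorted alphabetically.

Answer: ["x"]

Working:
Block summaries:
  B0: def={k} ue=∅
  B1: def={k,y} ue=∅
  B2: def={i,x} ue=∅
  B3: def={i} ue=∅
  B4: def={y} ue=∅
  B5: def={q,x} ue=∅
  B6: def={x} ue={x}
  B7: def={q,y} ue=∅
  B8: def={k,y} ue=∅
  B9: def={k} ue=∅

Live sets:
  live B0: ∅→∅
  live B1: ∅→∅
  live B2: ∅→∅
  live B3: ∅→∅
  live B4: ∅→∅
  live B5: ∅→{x}
  live B6: {x}→{x}
  live B7: ∅→∅
  live B8: {x}→{x}
  live B9: ∅→∅

Conflict graph:
  i↔∅
  k↔{x}
  q↔{x}
  x↔{k,q,y}
  y↔{x}

N(y) = ["x"]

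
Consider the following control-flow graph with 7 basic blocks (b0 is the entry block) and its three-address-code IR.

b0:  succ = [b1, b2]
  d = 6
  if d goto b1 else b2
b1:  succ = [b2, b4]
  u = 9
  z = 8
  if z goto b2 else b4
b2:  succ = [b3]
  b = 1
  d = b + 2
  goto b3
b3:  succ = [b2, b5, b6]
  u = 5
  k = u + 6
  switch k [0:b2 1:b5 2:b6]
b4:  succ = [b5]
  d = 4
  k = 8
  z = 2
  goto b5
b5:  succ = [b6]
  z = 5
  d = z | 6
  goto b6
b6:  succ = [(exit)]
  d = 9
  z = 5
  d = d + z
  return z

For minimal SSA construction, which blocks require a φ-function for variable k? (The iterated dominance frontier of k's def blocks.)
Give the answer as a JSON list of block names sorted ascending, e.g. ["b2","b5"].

idom tree: b1←b0 b2←b0 b3←b2 b4←b1 b5←b0 b6←b0
Dom at joins:
  b2: preds {b0,b1,b3}: {b0} ∩ {b0,b1} ∩ {b0,b2,b3} = {b0}; idom=b0
  b5: preds {b3,b4}: {b0,b2,b3} ∩ {b0,b1,b4} = {b0}; idom=b0
  b6: preds {b3,b5}: {b0,b2,b3} ∩ {b0,b5} = {b0}; idom=b0

DF derivation:
  b2←b0: walk · to b0
  b2←b1: walk b1 to b0
  b2←b3: walk b3→b2 to b0
  b5←b3: walk b3→b2 to b0
  b5←b4: walk b4→b1 to b0
  b6←b3: walk b3→b2 to b0
  b6←b5: walk b5 to b0
  DF(b0)=∅
  DF(b1)={b2,b5}
  DF(b2)={b2,b5,b6}
  DF(b3)={b2,b5,b6}
  DF(b4)={b5}
  DF(b5)={b6}
  DF(b6)=∅

φ for k: defs {b3,b4}
  DF⁺ = {b2,b5,b6}

Answer: ["b2", "b5", "b6"]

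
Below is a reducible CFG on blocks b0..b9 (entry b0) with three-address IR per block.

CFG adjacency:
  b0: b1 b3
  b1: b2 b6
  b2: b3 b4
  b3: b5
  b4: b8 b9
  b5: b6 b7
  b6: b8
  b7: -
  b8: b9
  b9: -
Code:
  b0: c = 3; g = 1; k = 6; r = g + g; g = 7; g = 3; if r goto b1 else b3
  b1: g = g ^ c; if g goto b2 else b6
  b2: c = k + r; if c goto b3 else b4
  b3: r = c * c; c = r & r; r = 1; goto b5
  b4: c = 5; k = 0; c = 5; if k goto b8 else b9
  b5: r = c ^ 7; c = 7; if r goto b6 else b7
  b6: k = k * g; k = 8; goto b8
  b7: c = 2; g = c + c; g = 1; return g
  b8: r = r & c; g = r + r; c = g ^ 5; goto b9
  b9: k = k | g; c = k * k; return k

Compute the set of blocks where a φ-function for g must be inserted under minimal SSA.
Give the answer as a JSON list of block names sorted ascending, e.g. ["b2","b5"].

Answer: ["b3", "b6", "b8", "b9"]

Working:
idom tree: b1←b0 b2←b1 b3←b0 b4←b2 b5←b3 b6←b0 b7←b5 b8←b0 b9←b0
Dom∩ at merges:
  b3: preds {b0,b2}: {b0} ∩ {b0,b1,b2} = {b0}; idom=b0
  b6: preds {b1,b5}: {b0,b1} ∩ {b0,b3,b5} = {b0}; idom=b0
  b8: preds {b4,b6}: {b0,b1,b2,b4} ∩ {b0,b6} = {b0}; idom=b0
  b9: preds {b4,b8}: {b0,b1,b2,b4} ∩ {b0,b8} = {b0}; idom=b0

DF walk-up:
  b3←b0: walk · to b0
  b3←b2: walk b2→b1 to b0
  b6←b1: walk b1 to b0
  b6←b5: walk b5→b3 to b0
  b8←b4: walk b4→b2→b1 to b0
  b8←b6: walk b6 to b0
  b9←b4: walk b4→b2→b1 to b0
  b9←b8: walk b8 to b0
  b0 → ∅
  b1 → {b3,b6,b8,b9}
  b2 → {b3,b8,b9}
  b3 → {b6}
  b4 → {b8,b9}
  b5 → {b6}
  b6 → {b8}
  b7 → ∅
  b8 → {b9}
  b9 → ∅

φ for g: defs {b0,b1,b7,b8}
  DF⁺ = {b3,b6,b8,b9}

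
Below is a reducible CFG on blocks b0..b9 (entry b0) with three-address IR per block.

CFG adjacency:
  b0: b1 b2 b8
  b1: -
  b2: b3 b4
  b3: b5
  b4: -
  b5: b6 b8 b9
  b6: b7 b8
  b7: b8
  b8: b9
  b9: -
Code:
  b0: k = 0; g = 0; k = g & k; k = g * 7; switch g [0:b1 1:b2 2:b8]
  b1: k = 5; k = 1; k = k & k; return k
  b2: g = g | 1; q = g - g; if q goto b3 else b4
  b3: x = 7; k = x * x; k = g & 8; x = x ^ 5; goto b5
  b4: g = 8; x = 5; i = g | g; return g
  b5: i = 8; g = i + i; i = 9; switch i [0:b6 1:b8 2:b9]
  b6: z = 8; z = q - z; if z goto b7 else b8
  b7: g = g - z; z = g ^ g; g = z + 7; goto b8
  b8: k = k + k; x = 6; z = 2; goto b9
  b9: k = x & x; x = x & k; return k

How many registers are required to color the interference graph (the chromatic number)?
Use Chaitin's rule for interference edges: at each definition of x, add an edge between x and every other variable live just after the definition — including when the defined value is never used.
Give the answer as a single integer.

Answer: 5

Working:
Block summaries:
  b0: def={g,k} ue=∅
  b1: def={k} ue=∅
  b2: def={g,q} ue={g}
  b3: def={k,x} ue={g}
  b4: def={g,i,x} ue=∅
  b5: def={g,i} ue=∅
  b6: def={z} ue={q}
  b7: def={g,z} ue={g,z}
  b8: def={k,x,z} ue={k}
  b9: def={k,x} ue={x}

Live sets:
  b0 li=∅ lo={g,k}
  b1 li=∅ lo=∅
  b2 li={g} lo={g,q}
  b3 li={g,q} lo={k,q,x}
  b4 li=∅ lo=∅
  b5 li={k,q,x} lo={g,k,q,x}
  b6 li={g,k,q} lo={g,k,z}
  b7 li={g,k,z} lo={k}
  b8 li={k} lo={x}
  b9 li={x} lo=∅

Interference:
  g: {i,k,q,x,z}
  i: {g,k,q,x}
  k: {g,i,q,x,z}
  q: {g,i,k,x,z}
  x: {g,i,k,q,z}
  z: {g,k,q,x}

Colouring:
  {g,i,k,q,x} pairwise interfere (5-clique) ⇒ χ ≥ 5
  assign g→c0 i→c4 k→c1 q→c2 x→c3 z→c4 — no edge inside a register ⇒ χ ≤ 5
  χ = 5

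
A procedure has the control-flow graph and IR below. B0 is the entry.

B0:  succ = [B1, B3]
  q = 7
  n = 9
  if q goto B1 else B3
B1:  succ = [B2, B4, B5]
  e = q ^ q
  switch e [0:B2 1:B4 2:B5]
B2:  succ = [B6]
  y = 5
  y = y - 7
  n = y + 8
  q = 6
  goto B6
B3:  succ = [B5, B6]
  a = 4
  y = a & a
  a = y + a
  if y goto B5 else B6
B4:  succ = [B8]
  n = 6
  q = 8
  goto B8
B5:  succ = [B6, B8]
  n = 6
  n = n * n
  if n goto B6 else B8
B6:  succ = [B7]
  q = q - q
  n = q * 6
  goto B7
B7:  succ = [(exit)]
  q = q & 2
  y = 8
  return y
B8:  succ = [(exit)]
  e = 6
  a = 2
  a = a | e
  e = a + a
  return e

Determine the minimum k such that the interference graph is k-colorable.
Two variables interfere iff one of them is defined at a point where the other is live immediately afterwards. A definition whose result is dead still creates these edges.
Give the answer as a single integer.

Answer: 3

Analysis:
Per-block:
  B0: {n,q} / ∅
  B1: {e} / {q}
  B2: {n,q,y} / ∅
  B3: {a,y} / ∅
  B4: {n,q} / ∅
  B5: {n} / ∅
  B6: {n,q} / {q}
  B7: {q,y} / {q}
  B8: {a,e} / ∅

Live sets:
  live B0: ∅→{q}
  live B1: {q}→{q}
  live B2: ∅→{q}
  live B3: {q}→{q}
  live B4: ∅→∅
  live B5: {q}→{q}
  live B6: {q}→{q}
  live B7: {q}→∅
  live B8: ∅→∅

Conflict graph:
  a: {e,q,y}
  e: {a,q}
  n: {q}
  q: {a,e,n,y}
  y: {a,q}

Colouring:
  lower bound: {a,e,q} mutually conflict ⇒ χ ≥ 3
  3-colouring: r0={q}  r1={a,n}  r2={e,y}
  χ = 3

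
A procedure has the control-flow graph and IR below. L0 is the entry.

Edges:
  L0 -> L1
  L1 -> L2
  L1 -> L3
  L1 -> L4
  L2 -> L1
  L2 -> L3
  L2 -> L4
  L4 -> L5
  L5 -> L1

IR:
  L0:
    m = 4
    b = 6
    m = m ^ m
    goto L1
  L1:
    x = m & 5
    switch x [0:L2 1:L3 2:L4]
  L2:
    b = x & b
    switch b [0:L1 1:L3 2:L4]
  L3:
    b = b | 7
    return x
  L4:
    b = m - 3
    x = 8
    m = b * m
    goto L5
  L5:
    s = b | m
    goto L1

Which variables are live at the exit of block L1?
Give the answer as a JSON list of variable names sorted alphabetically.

Answer: ["b", "m", "x"]

Derivation:
def/use:
  L0: def={b,m} ue=∅
  L1: def={x} ue={m}
  L2: def={b} ue={b,x}
  L3: def={b} ue={b,x}
  L4: def={b,m,x} ue={m}
  L5: def={s} ue={b,m}

Backward fixpoint:
  L0: in=∅ out={b,m}
  L1: in={b,m} out={b,m,x}
  L2: in={b,m,x} out={b,m,x}
  L3: in={b,x} out=∅
  L4: in={m} out={b,m}
  L5: in={b,m} out={b,m}

live-out(L1) = ["b", "m", "x"]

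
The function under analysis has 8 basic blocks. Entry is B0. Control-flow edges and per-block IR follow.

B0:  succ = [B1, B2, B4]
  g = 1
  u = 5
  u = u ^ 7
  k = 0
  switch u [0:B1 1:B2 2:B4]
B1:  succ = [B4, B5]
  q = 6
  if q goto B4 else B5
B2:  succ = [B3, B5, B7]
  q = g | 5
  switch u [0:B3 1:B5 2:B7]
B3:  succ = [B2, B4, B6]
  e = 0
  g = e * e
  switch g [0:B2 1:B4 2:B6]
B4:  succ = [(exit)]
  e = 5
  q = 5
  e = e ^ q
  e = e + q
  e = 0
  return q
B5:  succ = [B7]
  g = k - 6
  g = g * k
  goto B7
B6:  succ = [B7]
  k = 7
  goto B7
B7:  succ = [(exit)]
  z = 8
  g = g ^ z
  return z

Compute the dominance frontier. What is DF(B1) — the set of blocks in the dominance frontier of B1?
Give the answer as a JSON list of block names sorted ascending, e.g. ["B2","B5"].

idom tree: B1←B0 B2←B0 B3←B2 B4←B0 B5←B0 B6←B3 B7←B0
Join-block Dom:
  B2: preds {B0,B3}: {B0} ∩ {B0,B2,B3} = {B0}; idom=B0
  B4: preds {B0,B1,B3}: {B0} ∩ {B0,B1} ∩ {B0,B2,B3} = {B0}; idom=B0
  B5: preds {B1,B2}: {B0,B1} ∩ {B0,B2} = {B0}; idom=B0
  B7: preds {B2,B5,B6}: {B0,B2} ∩ {B0,B5} ∩ {B0,B2,B3,B6} = {B0}; idom=B0

DF derivation:
  join B2 pred B0: · stop@B0
  join B2 pred B3: B3→B2 stop@B0
  join B4 pred B0: · stop@B0
  join B4 pred B1: B1 stop@B0
  join B4 pred B3: B3→B2 stop@B0
  join B5 pred B1: B1 stop@B0
  join B5 pred B2: B2 stop@B0
  join B7 pred B2: B2 stop@B0
  join B7 pred B5: B5 stop@B0
  join B7 pred B6: B6→B3→B2 stop@B0
  DF(B0)=∅
  DF(B1)={B4,B5}
  DF(B2)={B2,B4,B5,B7}
  DF(B3)={B2,B4,B7}
  DF(B4)=∅
  DF(B5)={B7}
  DF(B6)={B7}
  DF(B7)=∅

DF(B1) = ["B4", "B5"]

Answer: ["B4", "B5"]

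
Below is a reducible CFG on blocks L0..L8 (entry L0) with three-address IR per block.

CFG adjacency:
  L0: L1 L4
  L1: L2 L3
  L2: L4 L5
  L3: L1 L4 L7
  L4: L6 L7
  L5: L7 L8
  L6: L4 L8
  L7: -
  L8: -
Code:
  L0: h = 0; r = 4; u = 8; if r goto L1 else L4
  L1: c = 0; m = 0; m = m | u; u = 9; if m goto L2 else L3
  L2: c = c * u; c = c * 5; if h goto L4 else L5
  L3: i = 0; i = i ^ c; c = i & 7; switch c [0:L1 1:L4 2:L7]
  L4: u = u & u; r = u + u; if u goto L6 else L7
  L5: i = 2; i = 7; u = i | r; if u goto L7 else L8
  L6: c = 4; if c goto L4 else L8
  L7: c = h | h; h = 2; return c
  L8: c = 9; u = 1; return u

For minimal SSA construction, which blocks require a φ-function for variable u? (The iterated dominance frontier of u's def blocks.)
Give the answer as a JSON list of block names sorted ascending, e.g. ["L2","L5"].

idom tree: L1←L0 L2←L1 L3←L1 L4←L0 L5←L2 L6←L4 L7←L0 L8←L0
Dom at joins:
  L1: preds {L0,L3}: {L0} ∩ {L0,L1,L3} = {L0}; idom=L0
  L4: preds {L0,L2,L3,L6}: {L0} ∩ {L0,L1,L2} ∩ {L0,L1,L3} ∩ {L0,L4,L6} = {L0}; idom=L0
  L7: preds {L3,L4,L5}: {L0,L1,L3} ∩ {L0,L4} ∩ {L0,L1,L2,L5} = {L0}; idom=L0
  L8: preds {L5,L6}: {L0,L1,L2,L5} ∩ {L0,L4,L6} = {L0}; idom=L0

Frontier:
  L1←L0: walk · to L0
  L1←L3: walk L3→L1 to L0
  L4←L0: walk · to L0
  L4←L2: walk L2→L1 to L0
  L4←L3: walk L3→L1 to L0
  L4←L6: walk L6→L4 to L0
  L7←L3: walk L3→L1 to L0
  L7←L4: walk L4 to L0
  L7←L5: walk L5→L2→L1 to L0
  L8←L5: walk L5→L2→L1 to L0
  L8←L6: walk L6→L4 to L0
  DF(L0)=∅
  DF(L1)={L1,L4,L7,L8}
  DF(L2)={L4,L7,L8}
  DF(L3)={L1,L4,L7}
  DF(L4)={L4,L7,L8}
  DF(L5)={L7,L8}
  DF(L6)={L4,L8}
  DF(L7)=∅
  DF(L8)=∅

φ for u: defs {L0,L1,L4,L5,L8}
  DF⁺ = {L1,L4,L7,L8}

Answer: ["L1", "L4", "L7", "L8"]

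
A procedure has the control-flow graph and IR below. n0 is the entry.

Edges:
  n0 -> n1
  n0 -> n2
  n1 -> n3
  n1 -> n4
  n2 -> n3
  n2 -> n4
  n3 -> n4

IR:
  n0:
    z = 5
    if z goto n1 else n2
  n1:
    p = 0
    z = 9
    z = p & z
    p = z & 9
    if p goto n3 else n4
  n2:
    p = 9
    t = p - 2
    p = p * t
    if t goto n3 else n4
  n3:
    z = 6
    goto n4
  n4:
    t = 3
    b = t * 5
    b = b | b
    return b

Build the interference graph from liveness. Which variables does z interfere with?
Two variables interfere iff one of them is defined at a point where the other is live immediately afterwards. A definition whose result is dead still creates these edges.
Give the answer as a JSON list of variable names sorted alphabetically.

Answer: ["p"]

Working:
def/use:
  n0: def={z} ue=∅
  n1: def={p,z} ue=∅
  n2: def={p,t} ue=∅
  n3: def={z} ue=∅
  n4: def={b,t} ue=∅

Live sets:
  live n0: ∅→∅
  live n1: ∅→∅
  live n2: ∅→∅
  live n3: ∅→∅
  live n4: ∅→∅

Interference:
  b: ∅
  p: {t,z}
  t: {p}
  z: {p}

N(z) = ["p"]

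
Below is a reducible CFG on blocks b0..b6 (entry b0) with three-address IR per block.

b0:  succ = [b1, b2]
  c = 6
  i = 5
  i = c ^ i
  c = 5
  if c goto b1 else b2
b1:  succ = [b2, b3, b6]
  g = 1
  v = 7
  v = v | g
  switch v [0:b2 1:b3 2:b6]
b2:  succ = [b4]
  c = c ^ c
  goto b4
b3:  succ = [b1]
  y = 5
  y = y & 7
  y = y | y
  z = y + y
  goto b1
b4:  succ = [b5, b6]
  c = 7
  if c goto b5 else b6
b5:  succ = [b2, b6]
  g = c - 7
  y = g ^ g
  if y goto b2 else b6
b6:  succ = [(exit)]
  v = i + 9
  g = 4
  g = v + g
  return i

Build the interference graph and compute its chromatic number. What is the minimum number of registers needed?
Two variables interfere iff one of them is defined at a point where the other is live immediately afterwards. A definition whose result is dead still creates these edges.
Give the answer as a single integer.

Answer: 4

Derivation:
Block summaries:
  b0 def {c,i} use ∅
  b1 def {g,v} use ∅
  b2 def {c} use {c}
  b3 def {y,z} use ∅
  b4 def {c} use ∅
  b5 def {g,y} use {c}
  b6 def {g,v} use {i}

Live sets:
  b0: in=∅ out={c,i}
  b1: in={c,i} out={c,i}
  b2: in={c,i} out={i}
  b3: in={c,i} out={c,i}
  b4: in={i} out={c,i}
  b5: in={c,i} out={c,i}
  b6: in={i} out=∅

Interfere edges:
  c↔{g,i,v,y,z}
  g↔{c,i,v}
  i↔{c,g,v,y,z}
  v↔{c,g,i}
  y↔{c,i}
  z↔{c,i}

Registers:
  lower bound: {c,g,i,v} mutually conflict ⇒ χ ≥ 4
  4-colouring: R0={c}  R1={i}  R2={g,y,z}  R3={v}
  χ = 4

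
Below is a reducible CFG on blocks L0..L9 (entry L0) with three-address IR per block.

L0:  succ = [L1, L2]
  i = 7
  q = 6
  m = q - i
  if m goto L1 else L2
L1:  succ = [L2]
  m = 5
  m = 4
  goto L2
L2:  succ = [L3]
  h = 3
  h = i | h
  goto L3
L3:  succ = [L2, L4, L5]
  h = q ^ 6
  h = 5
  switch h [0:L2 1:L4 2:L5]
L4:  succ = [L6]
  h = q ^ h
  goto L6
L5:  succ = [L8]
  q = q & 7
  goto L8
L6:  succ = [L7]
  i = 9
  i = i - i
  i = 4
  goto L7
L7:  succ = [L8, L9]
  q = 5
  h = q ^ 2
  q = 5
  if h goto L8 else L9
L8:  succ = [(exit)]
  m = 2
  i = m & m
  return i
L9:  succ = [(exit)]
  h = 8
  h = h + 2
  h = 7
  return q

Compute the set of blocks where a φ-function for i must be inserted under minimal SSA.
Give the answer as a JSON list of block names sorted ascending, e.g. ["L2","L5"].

idom tree: L1←L0 L2←L0 L3←L2 L4←L3 L5←L3 L6←L4 L7←L6 L8←L3 L9←L7
Dom at joins:
  L2: preds {L0,L1,L3}: {L0} ∩ {L0,L1} ∩ {L0,L2,L3} = {L0}; idom=L0
  L8: preds {L5,L7}: {L0,L2,L3,L5} ∩ {L0,L2,L3,L4,L6,L7} = {L0,L2,L3}; idom=L3

Frontier:
  L2←L0: walk · to L0
  L2←L1: walk L1 to L0
  L2←L3: walk L3→L2 to L0
  L8←L5: walk L5 to L3
  L8←L7: walk L7→L6→L4 to L3
  DF(L0)=∅
  DF(L1)={L2}
  DF(L2)={L2}
  DF(L3)={L2}
  DF(L4)={L8}
  DF(L5)={L8}
  DF(L6)={L8}
  DF(L7)={L8}
  DF(L8)=∅
  DF(L9)=∅

φ for i: defs {L0,L6,L8}
  DF⁺ = {L8}

Answer: ["L8"]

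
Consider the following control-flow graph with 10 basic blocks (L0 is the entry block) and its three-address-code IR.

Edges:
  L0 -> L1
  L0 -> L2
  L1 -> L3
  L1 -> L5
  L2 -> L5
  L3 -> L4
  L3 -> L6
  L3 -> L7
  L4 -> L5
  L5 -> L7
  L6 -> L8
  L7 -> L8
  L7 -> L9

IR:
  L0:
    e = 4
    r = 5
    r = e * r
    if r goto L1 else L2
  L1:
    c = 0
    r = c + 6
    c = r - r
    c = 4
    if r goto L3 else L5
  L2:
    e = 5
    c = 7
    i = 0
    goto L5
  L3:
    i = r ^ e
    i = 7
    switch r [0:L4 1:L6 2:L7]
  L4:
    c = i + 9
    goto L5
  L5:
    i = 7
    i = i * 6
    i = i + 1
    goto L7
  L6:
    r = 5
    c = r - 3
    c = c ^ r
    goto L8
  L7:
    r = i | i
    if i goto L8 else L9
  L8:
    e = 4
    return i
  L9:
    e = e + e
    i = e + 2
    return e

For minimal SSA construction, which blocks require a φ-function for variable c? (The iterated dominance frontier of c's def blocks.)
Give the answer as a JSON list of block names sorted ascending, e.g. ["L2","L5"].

Answer: ["L5", "L7", "L8"]

Analysis:
idom tree: L1←L0 L2←L0 L3←L1 L4←L3 L5←L0 L6←L3 L7←L0 L8←L0 L9←L7
Dom∩ at merges:
  L5: preds {L1,L2,L4}: {L0,L1} ∩ {L0,L2} ∩ {L0,L1,L3,L4} = {L0}; idom=L0
  L7: preds {L3,L5}: {L0,L1,L3} ∩ {L0,L5} = {L0}; idom=L0
  L8: preds {L6,L7}: {L0,L1,L3,L6} ∩ {L0,L7} = {L0}; idom=L0

DF derivation:
  L5←L1: walk L1 to L0
  L5←L2: walk L2 to L0
  L5←L4: walk L4→L3→L1 to L0
  L7←L3: walk L3→L1 to L0
  L7←L5: walk L5 to L0
  L8←L6: walk L6→L3→L1 to L0
  L8←L7: walk L7 to L0
  L0 → ∅
  L1 → {L5,L7,L8}
  L2 → {L5}
  L3 → {L5,L7,L8}
  L4 → {L5}
  L5 → {L7}
  L6 → {L8}
  L7 → {L8}
  L8 → ∅
  L9 → ∅

φ for c: defs {L1,L2,L4,L6}
  DF⁺ = {L5,L7,L8}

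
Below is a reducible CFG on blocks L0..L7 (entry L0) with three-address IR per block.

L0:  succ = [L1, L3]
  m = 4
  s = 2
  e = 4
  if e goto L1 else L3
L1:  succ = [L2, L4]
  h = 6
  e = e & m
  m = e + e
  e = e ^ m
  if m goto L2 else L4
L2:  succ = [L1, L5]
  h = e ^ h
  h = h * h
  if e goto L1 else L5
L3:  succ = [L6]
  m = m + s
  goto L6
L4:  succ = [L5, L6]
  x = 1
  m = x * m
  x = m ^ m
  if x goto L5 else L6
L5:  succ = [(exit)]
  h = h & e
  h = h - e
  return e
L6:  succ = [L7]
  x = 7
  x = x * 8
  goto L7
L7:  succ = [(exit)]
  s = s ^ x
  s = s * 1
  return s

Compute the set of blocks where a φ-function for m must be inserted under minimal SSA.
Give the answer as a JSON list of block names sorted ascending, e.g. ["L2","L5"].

Answer: ["L1", "L5", "L6"]

Working:
idom tree: L1←L0 L2←L1 L3←L0 L4←L1 L5←L1 L6←L0 L7←L6
Join-block Dom:
  L1: preds {L0,L2}: {L0} ∩ {L0,L1,L2} = {L0}; idom=L0
  L5: preds {L2,L4}: {L0,L1,L2} ∩ {L0,L1,L4} = {L0,L1}; idom=L1
  L6: preds {L3,L4}: {L0,L3} ∩ {L0,L1,L4} = {L0}; idom=L0

DF walk-up:
  join L1 pred L0: · stop@L0
  join L1 pred L2: L2→L1 stop@L0
  join L5 pred L2: L2 stop@L1
  join L5 pred L4: L4 stop@L1
  join L6 pred L3: L3 stop@L0
  join L6 pred L4: L4→L1 stop@L0
  L0 → ∅
  L1 → {L1,L6}
  L2 → {L1,L5}
  L3 → {L6}
  L4 → {L5,L6}
  L5 → ∅
  L6 → ∅
  L7 → ∅

φ for m: defs {L0,L1,L3,L4}
  DF⁺ = {L1,L5,L6}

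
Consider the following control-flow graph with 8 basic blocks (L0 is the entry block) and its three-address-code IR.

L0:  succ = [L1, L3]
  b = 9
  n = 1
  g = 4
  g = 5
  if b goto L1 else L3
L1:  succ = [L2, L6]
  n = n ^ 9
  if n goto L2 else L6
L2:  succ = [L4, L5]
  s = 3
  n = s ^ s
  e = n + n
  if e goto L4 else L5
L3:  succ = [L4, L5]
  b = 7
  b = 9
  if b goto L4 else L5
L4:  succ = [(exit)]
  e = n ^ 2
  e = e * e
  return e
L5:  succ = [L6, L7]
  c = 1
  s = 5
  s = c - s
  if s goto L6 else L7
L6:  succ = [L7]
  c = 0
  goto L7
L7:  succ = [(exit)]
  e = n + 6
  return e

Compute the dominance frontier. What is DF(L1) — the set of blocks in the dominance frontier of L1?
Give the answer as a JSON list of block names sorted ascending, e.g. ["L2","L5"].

Answer: ["L4", "L5", "L6"]

Working:
idom tree: L1←L0 L2←L1 L3←L0 L4←L0 L5←L0 L6←L0 L7←L0
Dom∩ at merges:
  L4: preds {L2,L3}: {L0,L1,L2} ∩ {L0,L3} = {L0}; idom=L0
  L5: preds {L2,L3}: {L0,L1,L2} ∩ {L0,L3} = {L0}; idom=L0
  L6: preds {L1,L5}: {L0,L1} ∩ {L0,L5} = {L0}; idom=L0
  L7: preds {L5,L6}: {L0,L5} ∩ {L0,L6} = {L0}; idom=L0

DF walk-up:
  L4←L2: walk L2→L1 to L0
  L4←L3: walk L3 to L0
  L5←L2: walk L2→L1 to L0
  L5←L3: walk L3 to L0
  L6←L1: walk L1 to L0
  L6←L5: walk L5 to L0
  L7←L5: walk L5 to L0
  L7←L6: walk L6 to L0
  DF(L0)=∅
  DF(L1)={L4,L5,L6}
  DF(L2)={L4,L5}
  DF(L3)={L4,L5}
  DF(L4)=∅
  DF(L5)={L6,L7}
  DF(L6)={L7}
  DF(L7)=∅

DF(L1) = ["L4", "L5", "L6"]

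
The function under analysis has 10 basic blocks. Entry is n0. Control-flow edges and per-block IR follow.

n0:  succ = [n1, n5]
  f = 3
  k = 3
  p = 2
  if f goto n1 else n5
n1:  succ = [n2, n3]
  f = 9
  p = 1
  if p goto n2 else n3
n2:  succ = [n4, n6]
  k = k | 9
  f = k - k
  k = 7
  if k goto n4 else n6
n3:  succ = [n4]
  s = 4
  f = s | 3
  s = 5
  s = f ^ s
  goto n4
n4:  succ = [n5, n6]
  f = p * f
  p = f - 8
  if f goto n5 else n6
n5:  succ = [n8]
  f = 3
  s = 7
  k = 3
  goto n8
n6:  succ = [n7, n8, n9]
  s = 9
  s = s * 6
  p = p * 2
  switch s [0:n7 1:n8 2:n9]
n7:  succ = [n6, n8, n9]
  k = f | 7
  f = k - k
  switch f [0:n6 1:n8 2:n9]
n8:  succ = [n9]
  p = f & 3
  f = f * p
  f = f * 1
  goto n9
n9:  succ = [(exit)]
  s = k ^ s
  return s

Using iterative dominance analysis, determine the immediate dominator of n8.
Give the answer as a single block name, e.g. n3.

Answer: n0

Analysis:
idom tree: n1←n0 n2←n1 n3←n1 n4←n1 n5←n0 n6←n1 n7←n6 n8←n0 n9←n0
Join-block Dom:
  n4: preds {n2,n3}: {n0,n1,n2} ∩ {n0,n1,n3} = {n0,n1}; idom=n1
  n5: preds {n0,n4}: {n0} ∩ {n0,n1,n4} = {n0}; idom=n0
  n6: preds {n2,n4,n7}: {n0,n1,n2} ∩ {n0,n1,n4} ∩ {n0,n1,n6,n7} = {n0,n1}; idom=n1
  n8: preds {n5,n6,n7}: {n0,n5} ∩ {n0,n1,n6} ∩ {n0,n1,n6,n7} = {n0}; idom=n0
  n9: preds {n6,n7,n8}: {n0,n1,n6} ∩ {n0,n1,n6,n7} ∩ {n0,n8} = {n0}; idom=n0

idom(n8) = n0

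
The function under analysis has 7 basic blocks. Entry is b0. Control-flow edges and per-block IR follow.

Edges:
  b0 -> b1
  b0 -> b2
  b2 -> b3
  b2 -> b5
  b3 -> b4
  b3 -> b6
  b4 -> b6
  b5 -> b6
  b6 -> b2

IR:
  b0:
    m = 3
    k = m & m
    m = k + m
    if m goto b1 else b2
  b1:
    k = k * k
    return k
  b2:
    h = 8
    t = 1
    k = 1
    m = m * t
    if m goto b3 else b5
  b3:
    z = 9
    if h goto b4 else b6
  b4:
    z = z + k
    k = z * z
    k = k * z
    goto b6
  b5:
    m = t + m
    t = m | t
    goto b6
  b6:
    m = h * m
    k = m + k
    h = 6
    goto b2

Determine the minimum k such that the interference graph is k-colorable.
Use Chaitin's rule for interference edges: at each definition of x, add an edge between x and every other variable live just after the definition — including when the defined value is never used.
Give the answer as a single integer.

Per-block:
  b0 def {k,m} use ∅
  b1 def {k} use {k}
  b2 def {h,k,m,t} use {m}
  b3 def {z} use {h}
  b4 def {k,z} use {k,z}
  b5 def {m,t} use {m,t}
  b6 def {h,k,m} use {h,k,m}

Backward fixpoint:
  b0 li=∅ lo={k,m}
  b1 li={k} lo=∅
  b2 li={m} lo={h,k,m,t}
  b3 li={h,k,m} lo={h,k,m,z}
  b4 li={h,k,m,z} lo={h,k,m}
  b5 li={h,k,m,t} lo={h,k,m}
  b6 li={h,k,m} lo={m}

Conflict graph:
  h↔{k,m,t,z}
  k↔{h,m,t,z}
  m↔{h,k,t,z}
  t↔{h,k,m}
  z↔{h,k,m}

Colouring:
  lower bound: {h,k,m,t} mutually conflict ⇒ χ ≥ 4
  4-colouring: r0={h}  r1={k}  r2={m}  r3={t,z}
  χ = 4

Answer: 4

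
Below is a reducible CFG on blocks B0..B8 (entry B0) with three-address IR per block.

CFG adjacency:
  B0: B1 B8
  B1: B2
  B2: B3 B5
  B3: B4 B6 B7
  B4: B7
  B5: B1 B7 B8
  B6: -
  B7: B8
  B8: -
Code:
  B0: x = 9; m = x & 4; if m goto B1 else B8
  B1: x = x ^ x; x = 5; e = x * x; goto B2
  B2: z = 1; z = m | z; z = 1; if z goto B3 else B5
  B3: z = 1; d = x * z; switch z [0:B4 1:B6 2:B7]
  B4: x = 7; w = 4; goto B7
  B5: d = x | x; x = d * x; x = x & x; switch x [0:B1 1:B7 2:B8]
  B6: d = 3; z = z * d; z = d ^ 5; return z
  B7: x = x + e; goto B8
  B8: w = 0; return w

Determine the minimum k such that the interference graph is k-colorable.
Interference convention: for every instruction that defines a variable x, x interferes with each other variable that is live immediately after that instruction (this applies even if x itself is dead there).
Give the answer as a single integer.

Per-block:
  B0: {m,x} / ∅
  B1: {e,x} / {x}
  B2: {z} / {m}
  B3: {d,z} / {x}
  B4: {w,x} / ∅
  B5: {d,x} / {x}
  B6: {d,z} / {z}
  B7: {x} / {e,x}
  B8: {w} / ∅

Live sets:
  B0: in=∅ out={m,x}
  B1: in={m,x} out={e,m,x}
  B2: in={e,m,x} out={e,m,x}
  B3: in={e,x} out={e,x,z}
  B4: in={e} out={e,x}
  B5: in={e,m,x} out={e,m,x}
  B6: in={z} out=∅
  B7: in={e,x} out=∅
  B8: in=∅ out=∅

Conflict graph:
  d: {e,m,x,z}
  e: {d,m,w,x,z}
  m: {d,e,x,z}
  w: {e,x}
  x: {d,e,m,w,z}
  z: {d,e,m,x}

Colouring:
  lower bound: {d,e,m,x,z} mutually conflict ⇒ χ ≥ 5
  5-colouring: R0={e}  R1={x}  R2={d,w}  R3={m}  R4={z}
  χ = 5

Answer: 5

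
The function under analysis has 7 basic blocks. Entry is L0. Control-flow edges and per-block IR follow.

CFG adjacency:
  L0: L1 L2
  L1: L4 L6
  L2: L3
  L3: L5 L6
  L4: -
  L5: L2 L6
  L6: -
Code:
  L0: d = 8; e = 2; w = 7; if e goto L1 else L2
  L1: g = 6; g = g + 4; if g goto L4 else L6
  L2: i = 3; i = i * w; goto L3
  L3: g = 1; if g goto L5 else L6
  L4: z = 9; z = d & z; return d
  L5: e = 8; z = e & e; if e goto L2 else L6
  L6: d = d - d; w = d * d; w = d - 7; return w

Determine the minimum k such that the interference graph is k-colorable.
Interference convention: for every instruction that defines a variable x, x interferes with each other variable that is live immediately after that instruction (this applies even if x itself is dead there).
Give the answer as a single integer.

Per-block:
  L0: {d,e,w} / ∅
  L1: {g} / ∅
  L2: {i} / {w}
  L3: {g} / ∅
  L4: {z} / {d}
  L5: {e,z} / ∅
  L6: {d,w} / {d}

Live sets:
  L0: in=∅ out={d,w}
  L1: in={d} out={d}
  L2: in={d,w} out={d,w}
  L3: in={d,w} out={d,w}
  L4: in={d} out=∅
  L5: in={d,w} out={d,w}
  L6: in={d} out=∅

Interfere edges:
  d: {e,g,i,w,z}
  e: {d,w,z}
  g: {d,w}
  i: {d,w}
  w: {d,e,g,i,z}
  z: {d,e,w}

Chromatic number:
  lower bound: {d,e,w,z} mutually conflict ⇒ χ ≥ 4
  4-colouring: r0={d}  r1={w}  r2={e,g,i}  r3={z}
  χ = 4

Answer: 4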